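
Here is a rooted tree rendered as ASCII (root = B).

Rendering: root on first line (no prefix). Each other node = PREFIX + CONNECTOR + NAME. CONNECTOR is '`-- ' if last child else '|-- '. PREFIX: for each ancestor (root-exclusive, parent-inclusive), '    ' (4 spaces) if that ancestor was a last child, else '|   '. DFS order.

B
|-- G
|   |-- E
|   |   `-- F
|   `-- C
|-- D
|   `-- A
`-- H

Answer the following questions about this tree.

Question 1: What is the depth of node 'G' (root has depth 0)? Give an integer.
Path from root to G: B -> G
Depth = number of edges = 1

Answer: 1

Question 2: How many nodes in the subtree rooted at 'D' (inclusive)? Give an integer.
Answer: 2

Derivation:
Subtree rooted at D contains: A, D
Count = 2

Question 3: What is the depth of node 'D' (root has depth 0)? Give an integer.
Answer: 1

Derivation:
Path from root to D: B -> D
Depth = number of edges = 1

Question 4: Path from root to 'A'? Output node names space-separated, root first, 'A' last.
Walk down from root: B -> D -> A

Answer: B D A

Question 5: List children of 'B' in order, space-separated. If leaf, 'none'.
Answer: G D H

Derivation:
Node B's children (from adjacency): G, D, H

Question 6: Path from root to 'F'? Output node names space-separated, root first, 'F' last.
Walk down from root: B -> G -> E -> F

Answer: B G E F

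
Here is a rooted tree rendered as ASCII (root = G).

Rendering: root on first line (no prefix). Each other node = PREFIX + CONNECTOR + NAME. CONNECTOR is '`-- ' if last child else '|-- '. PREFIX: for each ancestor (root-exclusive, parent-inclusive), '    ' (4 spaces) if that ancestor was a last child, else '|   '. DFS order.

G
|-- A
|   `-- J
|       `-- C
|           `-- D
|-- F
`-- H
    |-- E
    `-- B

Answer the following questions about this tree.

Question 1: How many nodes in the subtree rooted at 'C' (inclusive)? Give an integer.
Answer: 2

Derivation:
Subtree rooted at C contains: C, D
Count = 2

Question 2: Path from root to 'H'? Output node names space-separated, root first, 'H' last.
Answer: G H

Derivation:
Walk down from root: G -> H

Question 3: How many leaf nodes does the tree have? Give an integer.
Answer: 4

Derivation:
Leaves (nodes with no children): B, D, E, F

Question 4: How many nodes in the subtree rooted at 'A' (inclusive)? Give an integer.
Answer: 4

Derivation:
Subtree rooted at A contains: A, C, D, J
Count = 4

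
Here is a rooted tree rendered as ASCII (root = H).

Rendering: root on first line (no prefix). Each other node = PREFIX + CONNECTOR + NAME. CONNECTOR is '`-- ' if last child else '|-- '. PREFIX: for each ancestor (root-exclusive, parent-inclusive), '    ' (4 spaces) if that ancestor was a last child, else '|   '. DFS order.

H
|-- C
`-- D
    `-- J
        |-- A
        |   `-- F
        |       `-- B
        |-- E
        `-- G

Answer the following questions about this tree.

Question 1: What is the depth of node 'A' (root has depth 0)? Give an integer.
Path from root to A: H -> D -> J -> A
Depth = number of edges = 3

Answer: 3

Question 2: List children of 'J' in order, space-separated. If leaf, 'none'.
Answer: A E G

Derivation:
Node J's children (from adjacency): A, E, G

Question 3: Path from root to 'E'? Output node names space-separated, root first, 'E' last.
Walk down from root: H -> D -> J -> E

Answer: H D J E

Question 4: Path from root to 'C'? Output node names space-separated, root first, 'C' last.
Walk down from root: H -> C

Answer: H C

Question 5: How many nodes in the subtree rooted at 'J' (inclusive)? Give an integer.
Subtree rooted at J contains: A, B, E, F, G, J
Count = 6

Answer: 6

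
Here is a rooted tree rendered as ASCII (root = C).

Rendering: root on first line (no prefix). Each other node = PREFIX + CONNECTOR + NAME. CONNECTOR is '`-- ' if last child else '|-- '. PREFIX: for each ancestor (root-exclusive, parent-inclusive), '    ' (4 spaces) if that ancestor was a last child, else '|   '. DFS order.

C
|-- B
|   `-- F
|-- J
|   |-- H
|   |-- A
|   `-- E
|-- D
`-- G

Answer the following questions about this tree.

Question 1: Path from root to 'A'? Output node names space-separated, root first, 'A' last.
Answer: C J A

Derivation:
Walk down from root: C -> J -> A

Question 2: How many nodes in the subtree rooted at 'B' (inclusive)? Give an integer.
Answer: 2

Derivation:
Subtree rooted at B contains: B, F
Count = 2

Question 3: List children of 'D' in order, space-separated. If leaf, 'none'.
Answer: none

Derivation:
Node D's children (from adjacency): (leaf)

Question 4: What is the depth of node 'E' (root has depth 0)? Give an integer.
Path from root to E: C -> J -> E
Depth = number of edges = 2

Answer: 2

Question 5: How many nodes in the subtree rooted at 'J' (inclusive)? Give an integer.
Subtree rooted at J contains: A, E, H, J
Count = 4

Answer: 4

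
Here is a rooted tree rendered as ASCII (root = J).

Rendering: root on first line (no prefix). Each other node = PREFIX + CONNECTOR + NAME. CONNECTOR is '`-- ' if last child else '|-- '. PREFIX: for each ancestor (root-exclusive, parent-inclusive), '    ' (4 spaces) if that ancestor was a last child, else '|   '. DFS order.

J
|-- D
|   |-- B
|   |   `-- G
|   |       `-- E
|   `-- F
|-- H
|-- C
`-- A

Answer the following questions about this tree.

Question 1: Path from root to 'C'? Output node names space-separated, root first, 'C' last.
Answer: J C

Derivation:
Walk down from root: J -> C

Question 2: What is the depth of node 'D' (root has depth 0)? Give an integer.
Answer: 1

Derivation:
Path from root to D: J -> D
Depth = number of edges = 1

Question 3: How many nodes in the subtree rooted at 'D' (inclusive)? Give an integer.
Answer: 5

Derivation:
Subtree rooted at D contains: B, D, E, F, G
Count = 5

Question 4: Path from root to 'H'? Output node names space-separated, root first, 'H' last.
Walk down from root: J -> H

Answer: J H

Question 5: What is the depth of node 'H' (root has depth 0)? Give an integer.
Path from root to H: J -> H
Depth = number of edges = 1

Answer: 1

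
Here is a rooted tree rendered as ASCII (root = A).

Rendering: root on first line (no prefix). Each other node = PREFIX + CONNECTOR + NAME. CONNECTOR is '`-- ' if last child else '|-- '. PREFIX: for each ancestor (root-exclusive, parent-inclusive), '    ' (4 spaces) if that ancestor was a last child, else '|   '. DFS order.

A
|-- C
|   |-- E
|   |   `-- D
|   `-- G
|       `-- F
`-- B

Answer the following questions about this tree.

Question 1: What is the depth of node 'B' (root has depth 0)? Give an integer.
Path from root to B: A -> B
Depth = number of edges = 1

Answer: 1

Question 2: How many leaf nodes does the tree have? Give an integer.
Answer: 3

Derivation:
Leaves (nodes with no children): B, D, F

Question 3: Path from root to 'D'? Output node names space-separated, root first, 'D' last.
Answer: A C E D

Derivation:
Walk down from root: A -> C -> E -> D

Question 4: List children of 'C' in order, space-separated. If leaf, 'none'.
Node C's children (from adjacency): E, G

Answer: E G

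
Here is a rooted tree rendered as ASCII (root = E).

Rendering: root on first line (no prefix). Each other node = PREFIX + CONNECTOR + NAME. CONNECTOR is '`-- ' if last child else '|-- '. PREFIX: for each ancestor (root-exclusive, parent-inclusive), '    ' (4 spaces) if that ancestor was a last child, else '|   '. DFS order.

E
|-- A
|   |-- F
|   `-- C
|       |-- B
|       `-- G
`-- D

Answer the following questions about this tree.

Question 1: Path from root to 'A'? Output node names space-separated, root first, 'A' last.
Walk down from root: E -> A

Answer: E A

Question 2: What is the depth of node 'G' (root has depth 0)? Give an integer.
Path from root to G: E -> A -> C -> G
Depth = number of edges = 3

Answer: 3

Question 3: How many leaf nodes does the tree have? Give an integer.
Answer: 4

Derivation:
Leaves (nodes with no children): B, D, F, G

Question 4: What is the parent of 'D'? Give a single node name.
Answer: E

Derivation:
Scan adjacency: D appears as child of E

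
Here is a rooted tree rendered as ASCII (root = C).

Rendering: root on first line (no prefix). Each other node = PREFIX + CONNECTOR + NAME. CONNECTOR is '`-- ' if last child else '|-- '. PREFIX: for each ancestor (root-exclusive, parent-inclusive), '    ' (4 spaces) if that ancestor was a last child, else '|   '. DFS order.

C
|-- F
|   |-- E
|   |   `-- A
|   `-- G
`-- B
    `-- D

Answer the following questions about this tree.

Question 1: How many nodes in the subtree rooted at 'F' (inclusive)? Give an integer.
Subtree rooted at F contains: A, E, F, G
Count = 4

Answer: 4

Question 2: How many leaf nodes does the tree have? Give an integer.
Leaves (nodes with no children): A, D, G

Answer: 3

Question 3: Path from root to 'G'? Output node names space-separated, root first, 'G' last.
Walk down from root: C -> F -> G

Answer: C F G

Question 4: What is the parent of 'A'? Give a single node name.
Answer: E

Derivation:
Scan adjacency: A appears as child of E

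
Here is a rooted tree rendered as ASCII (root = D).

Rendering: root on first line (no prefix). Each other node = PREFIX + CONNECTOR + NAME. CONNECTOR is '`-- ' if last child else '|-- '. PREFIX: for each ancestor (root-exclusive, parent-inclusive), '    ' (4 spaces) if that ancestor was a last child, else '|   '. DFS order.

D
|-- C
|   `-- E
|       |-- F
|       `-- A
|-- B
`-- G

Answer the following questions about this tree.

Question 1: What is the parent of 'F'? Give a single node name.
Answer: E

Derivation:
Scan adjacency: F appears as child of E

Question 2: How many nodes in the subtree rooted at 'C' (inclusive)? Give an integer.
Subtree rooted at C contains: A, C, E, F
Count = 4

Answer: 4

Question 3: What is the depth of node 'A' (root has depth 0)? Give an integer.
Path from root to A: D -> C -> E -> A
Depth = number of edges = 3

Answer: 3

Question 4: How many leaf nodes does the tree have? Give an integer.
Answer: 4

Derivation:
Leaves (nodes with no children): A, B, F, G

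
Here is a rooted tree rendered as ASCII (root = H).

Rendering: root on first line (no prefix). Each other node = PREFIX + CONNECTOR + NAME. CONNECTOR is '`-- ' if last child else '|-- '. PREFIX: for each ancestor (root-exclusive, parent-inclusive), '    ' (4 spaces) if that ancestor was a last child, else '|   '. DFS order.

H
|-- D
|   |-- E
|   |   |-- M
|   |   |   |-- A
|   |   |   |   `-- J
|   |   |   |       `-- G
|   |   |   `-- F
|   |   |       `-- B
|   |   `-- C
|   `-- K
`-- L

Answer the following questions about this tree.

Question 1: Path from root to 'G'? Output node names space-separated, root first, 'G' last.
Walk down from root: H -> D -> E -> M -> A -> J -> G

Answer: H D E M A J G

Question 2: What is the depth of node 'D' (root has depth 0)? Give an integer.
Answer: 1

Derivation:
Path from root to D: H -> D
Depth = number of edges = 1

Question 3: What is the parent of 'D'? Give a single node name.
Scan adjacency: D appears as child of H

Answer: H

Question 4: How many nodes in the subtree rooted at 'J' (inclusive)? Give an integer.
Answer: 2

Derivation:
Subtree rooted at J contains: G, J
Count = 2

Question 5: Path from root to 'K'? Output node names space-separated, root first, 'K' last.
Walk down from root: H -> D -> K

Answer: H D K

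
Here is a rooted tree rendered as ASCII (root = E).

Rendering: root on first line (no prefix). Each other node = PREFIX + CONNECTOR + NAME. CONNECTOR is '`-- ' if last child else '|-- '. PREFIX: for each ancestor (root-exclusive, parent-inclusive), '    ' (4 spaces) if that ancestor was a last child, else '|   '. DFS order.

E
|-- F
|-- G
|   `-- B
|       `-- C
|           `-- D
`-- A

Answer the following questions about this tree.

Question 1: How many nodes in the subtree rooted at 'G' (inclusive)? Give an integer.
Subtree rooted at G contains: B, C, D, G
Count = 4

Answer: 4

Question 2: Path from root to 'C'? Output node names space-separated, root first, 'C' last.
Walk down from root: E -> G -> B -> C

Answer: E G B C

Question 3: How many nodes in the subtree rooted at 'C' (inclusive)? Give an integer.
Subtree rooted at C contains: C, D
Count = 2

Answer: 2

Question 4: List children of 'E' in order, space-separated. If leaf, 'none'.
Answer: F G A

Derivation:
Node E's children (from adjacency): F, G, A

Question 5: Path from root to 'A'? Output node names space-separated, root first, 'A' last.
Walk down from root: E -> A

Answer: E A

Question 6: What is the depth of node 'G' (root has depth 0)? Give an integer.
Answer: 1

Derivation:
Path from root to G: E -> G
Depth = number of edges = 1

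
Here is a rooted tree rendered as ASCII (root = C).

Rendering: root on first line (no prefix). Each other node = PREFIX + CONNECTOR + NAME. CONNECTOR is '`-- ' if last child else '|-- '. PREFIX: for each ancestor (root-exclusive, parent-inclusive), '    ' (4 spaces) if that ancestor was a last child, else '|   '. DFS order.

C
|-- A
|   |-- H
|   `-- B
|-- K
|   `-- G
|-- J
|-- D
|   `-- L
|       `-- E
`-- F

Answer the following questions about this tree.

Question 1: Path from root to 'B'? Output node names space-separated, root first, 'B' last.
Answer: C A B

Derivation:
Walk down from root: C -> A -> B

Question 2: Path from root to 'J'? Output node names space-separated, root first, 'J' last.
Answer: C J

Derivation:
Walk down from root: C -> J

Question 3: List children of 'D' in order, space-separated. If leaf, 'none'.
Node D's children (from adjacency): L

Answer: L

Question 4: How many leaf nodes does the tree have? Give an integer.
Answer: 6

Derivation:
Leaves (nodes with no children): B, E, F, G, H, J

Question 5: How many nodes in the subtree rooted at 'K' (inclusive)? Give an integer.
Subtree rooted at K contains: G, K
Count = 2

Answer: 2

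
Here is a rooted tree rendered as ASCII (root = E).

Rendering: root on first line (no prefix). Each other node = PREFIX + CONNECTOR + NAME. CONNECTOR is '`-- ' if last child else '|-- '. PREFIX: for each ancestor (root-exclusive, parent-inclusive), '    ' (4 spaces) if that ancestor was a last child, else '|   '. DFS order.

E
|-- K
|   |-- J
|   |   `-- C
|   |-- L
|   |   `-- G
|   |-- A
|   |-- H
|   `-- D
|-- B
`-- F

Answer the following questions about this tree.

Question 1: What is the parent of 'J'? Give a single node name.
Scan adjacency: J appears as child of K

Answer: K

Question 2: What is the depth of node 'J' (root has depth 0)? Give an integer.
Path from root to J: E -> K -> J
Depth = number of edges = 2

Answer: 2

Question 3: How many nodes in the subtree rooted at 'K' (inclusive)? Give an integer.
Subtree rooted at K contains: A, C, D, G, H, J, K, L
Count = 8

Answer: 8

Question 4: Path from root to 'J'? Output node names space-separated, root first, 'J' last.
Answer: E K J

Derivation:
Walk down from root: E -> K -> J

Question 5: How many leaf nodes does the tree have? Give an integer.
Leaves (nodes with no children): A, B, C, D, F, G, H

Answer: 7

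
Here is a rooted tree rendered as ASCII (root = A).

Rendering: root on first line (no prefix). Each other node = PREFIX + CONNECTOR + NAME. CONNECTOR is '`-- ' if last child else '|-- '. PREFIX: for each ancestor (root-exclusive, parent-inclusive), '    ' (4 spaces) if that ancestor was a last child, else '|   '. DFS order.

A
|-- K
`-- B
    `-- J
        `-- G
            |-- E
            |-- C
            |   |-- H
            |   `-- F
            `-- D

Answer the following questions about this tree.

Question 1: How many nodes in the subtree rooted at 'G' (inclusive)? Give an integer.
Subtree rooted at G contains: C, D, E, F, G, H
Count = 6

Answer: 6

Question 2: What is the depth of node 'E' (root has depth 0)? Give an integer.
Path from root to E: A -> B -> J -> G -> E
Depth = number of edges = 4

Answer: 4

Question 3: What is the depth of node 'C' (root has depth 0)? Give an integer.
Answer: 4

Derivation:
Path from root to C: A -> B -> J -> G -> C
Depth = number of edges = 4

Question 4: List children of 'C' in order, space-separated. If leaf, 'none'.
Node C's children (from adjacency): H, F

Answer: H F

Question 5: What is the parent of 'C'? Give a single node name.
Answer: G

Derivation:
Scan adjacency: C appears as child of G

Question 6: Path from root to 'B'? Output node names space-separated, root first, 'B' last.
Walk down from root: A -> B

Answer: A B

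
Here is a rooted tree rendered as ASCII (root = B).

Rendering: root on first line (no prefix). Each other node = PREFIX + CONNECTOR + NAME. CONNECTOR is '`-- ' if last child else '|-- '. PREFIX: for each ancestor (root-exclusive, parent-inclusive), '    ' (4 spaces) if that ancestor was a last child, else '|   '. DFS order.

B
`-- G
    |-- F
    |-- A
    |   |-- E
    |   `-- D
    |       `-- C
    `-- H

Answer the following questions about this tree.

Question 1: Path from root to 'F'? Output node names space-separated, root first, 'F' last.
Walk down from root: B -> G -> F

Answer: B G F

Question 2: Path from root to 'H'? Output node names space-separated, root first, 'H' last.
Answer: B G H

Derivation:
Walk down from root: B -> G -> H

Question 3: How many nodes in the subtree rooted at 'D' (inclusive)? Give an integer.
Subtree rooted at D contains: C, D
Count = 2

Answer: 2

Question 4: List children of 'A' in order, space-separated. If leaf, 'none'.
Node A's children (from adjacency): E, D

Answer: E D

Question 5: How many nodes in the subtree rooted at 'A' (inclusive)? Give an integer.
Answer: 4

Derivation:
Subtree rooted at A contains: A, C, D, E
Count = 4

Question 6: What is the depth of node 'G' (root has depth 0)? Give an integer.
Answer: 1

Derivation:
Path from root to G: B -> G
Depth = number of edges = 1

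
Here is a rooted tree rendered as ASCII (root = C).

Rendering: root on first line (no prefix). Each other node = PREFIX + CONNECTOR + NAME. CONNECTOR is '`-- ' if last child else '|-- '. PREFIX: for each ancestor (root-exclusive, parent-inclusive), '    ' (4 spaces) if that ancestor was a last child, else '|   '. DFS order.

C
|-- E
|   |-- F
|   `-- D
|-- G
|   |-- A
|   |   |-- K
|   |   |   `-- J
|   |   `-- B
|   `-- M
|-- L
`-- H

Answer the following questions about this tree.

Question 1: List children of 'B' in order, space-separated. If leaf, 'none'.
Node B's children (from adjacency): (leaf)

Answer: none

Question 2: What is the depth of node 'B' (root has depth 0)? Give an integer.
Answer: 3

Derivation:
Path from root to B: C -> G -> A -> B
Depth = number of edges = 3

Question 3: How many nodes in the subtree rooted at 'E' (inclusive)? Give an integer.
Answer: 3

Derivation:
Subtree rooted at E contains: D, E, F
Count = 3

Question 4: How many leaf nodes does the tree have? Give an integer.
Answer: 7

Derivation:
Leaves (nodes with no children): B, D, F, H, J, L, M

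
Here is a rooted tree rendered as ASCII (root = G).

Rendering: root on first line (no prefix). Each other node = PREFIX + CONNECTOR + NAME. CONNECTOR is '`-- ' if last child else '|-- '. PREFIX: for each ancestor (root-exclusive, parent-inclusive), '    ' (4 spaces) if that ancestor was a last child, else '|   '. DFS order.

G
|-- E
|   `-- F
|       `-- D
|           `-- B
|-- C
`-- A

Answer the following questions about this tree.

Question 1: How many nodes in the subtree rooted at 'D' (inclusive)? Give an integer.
Answer: 2

Derivation:
Subtree rooted at D contains: B, D
Count = 2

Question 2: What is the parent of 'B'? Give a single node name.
Answer: D

Derivation:
Scan adjacency: B appears as child of D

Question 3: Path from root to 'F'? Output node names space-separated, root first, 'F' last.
Answer: G E F

Derivation:
Walk down from root: G -> E -> F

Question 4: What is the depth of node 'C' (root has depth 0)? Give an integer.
Path from root to C: G -> C
Depth = number of edges = 1

Answer: 1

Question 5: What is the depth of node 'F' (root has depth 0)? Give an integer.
Answer: 2

Derivation:
Path from root to F: G -> E -> F
Depth = number of edges = 2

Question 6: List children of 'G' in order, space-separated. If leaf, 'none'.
Answer: E C A

Derivation:
Node G's children (from adjacency): E, C, A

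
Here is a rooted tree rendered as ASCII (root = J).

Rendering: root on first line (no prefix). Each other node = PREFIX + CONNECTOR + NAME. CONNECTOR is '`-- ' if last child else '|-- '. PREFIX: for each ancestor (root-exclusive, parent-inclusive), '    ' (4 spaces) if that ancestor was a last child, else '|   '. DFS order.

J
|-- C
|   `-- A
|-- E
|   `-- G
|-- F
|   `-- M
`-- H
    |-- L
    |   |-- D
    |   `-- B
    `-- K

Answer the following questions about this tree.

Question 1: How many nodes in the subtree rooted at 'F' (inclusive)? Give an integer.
Subtree rooted at F contains: F, M
Count = 2

Answer: 2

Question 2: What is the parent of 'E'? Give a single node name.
Answer: J

Derivation:
Scan adjacency: E appears as child of J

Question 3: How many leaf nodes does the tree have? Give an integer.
Leaves (nodes with no children): A, B, D, G, K, M

Answer: 6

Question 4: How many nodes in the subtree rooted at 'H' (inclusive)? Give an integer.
Answer: 5

Derivation:
Subtree rooted at H contains: B, D, H, K, L
Count = 5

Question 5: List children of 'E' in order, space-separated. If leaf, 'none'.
Answer: G

Derivation:
Node E's children (from adjacency): G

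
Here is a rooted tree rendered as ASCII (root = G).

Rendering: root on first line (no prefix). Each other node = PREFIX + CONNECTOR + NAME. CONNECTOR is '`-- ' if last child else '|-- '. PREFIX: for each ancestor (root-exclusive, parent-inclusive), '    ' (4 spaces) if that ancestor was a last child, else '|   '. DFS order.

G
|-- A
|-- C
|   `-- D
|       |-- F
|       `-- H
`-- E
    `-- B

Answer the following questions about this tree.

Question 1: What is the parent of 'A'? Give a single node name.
Answer: G

Derivation:
Scan adjacency: A appears as child of G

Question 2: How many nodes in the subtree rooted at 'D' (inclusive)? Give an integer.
Answer: 3

Derivation:
Subtree rooted at D contains: D, F, H
Count = 3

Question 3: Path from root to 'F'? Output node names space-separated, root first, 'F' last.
Answer: G C D F

Derivation:
Walk down from root: G -> C -> D -> F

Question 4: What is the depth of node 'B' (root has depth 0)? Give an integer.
Answer: 2

Derivation:
Path from root to B: G -> E -> B
Depth = number of edges = 2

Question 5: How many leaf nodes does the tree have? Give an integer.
Leaves (nodes with no children): A, B, F, H

Answer: 4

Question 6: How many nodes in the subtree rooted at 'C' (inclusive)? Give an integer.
Answer: 4

Derivation:
Subtree rooted at C contains: C, D, F, H
Count = 4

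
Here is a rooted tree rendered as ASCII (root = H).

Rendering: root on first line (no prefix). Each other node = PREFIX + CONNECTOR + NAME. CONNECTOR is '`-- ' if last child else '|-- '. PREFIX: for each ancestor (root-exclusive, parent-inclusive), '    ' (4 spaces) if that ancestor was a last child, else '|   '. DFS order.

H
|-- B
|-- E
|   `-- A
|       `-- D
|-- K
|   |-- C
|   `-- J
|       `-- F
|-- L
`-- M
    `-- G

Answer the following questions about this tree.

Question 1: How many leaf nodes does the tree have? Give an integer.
Leaves (nodes with no children): B, C, D, F, G, L

Answer: 6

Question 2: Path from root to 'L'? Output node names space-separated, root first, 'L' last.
Answer: H L

Derivation:
Walk down from root: H -> L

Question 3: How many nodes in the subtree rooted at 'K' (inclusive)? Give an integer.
Subtree rooted at K contains: C, F, J, K
Count = 4

Answer: 4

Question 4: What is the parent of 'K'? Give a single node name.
Scan adjacency: K appears as child of H

Answer: H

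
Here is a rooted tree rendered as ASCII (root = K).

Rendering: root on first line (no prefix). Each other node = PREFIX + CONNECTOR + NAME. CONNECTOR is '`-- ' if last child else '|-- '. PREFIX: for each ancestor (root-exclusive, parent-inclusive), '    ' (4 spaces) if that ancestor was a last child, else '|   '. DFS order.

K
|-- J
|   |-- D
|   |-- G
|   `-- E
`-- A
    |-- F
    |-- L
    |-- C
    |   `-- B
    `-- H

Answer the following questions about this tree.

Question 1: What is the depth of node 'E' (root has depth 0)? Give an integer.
Answer: 2

Derivation:
Path from root to E: K -> J -> E
Depth = number of edges = 2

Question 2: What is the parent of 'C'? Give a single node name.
Answer: A

Derivation:
Scan adjacency: C appears as child of A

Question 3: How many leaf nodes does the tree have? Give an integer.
Answer: 7

Derivation:
Leaves (nodes with no children): B, D, E, F, G, H, L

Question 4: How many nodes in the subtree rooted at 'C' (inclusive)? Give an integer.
Subtree rooted at C contains: B, C
Count = 2

Answer: 2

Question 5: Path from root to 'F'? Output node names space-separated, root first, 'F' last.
Walk down from root: K -> A -> F

Answer: K A F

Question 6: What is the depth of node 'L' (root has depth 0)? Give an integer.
Answer: 2

Derivation:
Path from root to L: K -> A -> L
Depth = number of edges = 2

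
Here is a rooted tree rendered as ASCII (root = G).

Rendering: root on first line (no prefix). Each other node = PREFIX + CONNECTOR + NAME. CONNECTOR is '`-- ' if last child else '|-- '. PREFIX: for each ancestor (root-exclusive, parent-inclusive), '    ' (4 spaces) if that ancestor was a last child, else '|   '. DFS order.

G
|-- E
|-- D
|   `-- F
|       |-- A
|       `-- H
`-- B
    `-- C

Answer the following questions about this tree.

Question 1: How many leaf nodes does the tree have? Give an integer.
Answer: 4

Derivation:
Leaves (nodes with no children): A, C, E, H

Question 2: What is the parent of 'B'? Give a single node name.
Scan adjacency: B appears as child of G

Answer: G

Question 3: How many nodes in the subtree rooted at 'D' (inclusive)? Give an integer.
Answer: 4

Derivation:
Subtree rooted at D contains: A, D, F, H
Count = 4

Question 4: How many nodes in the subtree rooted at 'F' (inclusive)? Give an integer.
Answer: 3

Derivation:
Subtree rooted at F contains: A, F, H
Count = 3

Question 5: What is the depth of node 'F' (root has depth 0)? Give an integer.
Path from root to F: G -> D -> F
Depth = number of edges = 2

Answer: 2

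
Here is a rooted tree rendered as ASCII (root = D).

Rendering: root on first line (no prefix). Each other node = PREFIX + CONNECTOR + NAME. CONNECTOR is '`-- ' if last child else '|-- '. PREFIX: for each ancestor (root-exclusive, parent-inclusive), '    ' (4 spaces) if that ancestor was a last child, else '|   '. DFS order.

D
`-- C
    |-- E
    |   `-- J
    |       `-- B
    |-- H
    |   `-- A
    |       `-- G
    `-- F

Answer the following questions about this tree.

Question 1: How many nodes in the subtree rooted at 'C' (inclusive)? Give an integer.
Answer: 8

Derivation:
Subtree rooted at C contains: A, B, C, E, F, G, H, J
Count = 8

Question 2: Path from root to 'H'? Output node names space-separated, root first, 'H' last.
Answer: D C H

Derivation:
Walk down from root: D -> C -> H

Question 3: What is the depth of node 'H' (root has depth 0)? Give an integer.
Path from root to H: D -> C -> H
Depth = number of edges = 2

Answer: 2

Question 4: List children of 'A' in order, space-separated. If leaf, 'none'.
Node A's children (from adjacency): G

Answer: G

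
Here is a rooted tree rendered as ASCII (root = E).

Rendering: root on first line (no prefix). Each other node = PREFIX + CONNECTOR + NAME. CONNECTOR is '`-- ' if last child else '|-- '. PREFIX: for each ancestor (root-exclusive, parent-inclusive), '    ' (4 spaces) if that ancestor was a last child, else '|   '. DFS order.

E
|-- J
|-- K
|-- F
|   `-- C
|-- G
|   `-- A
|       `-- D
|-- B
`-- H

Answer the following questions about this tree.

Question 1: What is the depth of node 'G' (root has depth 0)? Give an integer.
Answer: 1

Derivation:
Path from root to G: E -> G
Depth = number of edges = 1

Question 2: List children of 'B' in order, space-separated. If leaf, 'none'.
Answer: none

Derivation:
Node B's children (from adjacency): (leaf)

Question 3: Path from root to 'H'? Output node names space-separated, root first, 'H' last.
Walk down from root: E -> H

Answer: E H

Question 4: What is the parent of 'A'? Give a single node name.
Scan adjacency: A appears as child of G

Answer: G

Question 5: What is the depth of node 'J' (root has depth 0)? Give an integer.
Path from root to J: E -> J
Depth = number of edges = 1

Answer: 1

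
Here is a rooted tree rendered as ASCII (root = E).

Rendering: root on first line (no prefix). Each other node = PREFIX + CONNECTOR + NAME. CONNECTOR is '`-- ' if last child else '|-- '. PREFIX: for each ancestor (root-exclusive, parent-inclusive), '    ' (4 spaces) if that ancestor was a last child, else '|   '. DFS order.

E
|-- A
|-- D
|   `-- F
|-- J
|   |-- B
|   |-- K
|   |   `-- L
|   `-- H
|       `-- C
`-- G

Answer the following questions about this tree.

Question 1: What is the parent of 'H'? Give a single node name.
Answer: J

Derivation:
Scan adjacency: H appears as child of J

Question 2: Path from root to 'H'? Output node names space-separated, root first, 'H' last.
Walk down from root: E -> J -> H

Answer: E J H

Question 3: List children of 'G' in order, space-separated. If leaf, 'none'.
Node G's children (from adjacency): (leaf)

Answer: none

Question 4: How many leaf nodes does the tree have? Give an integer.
Leaves (nodes with no children): A, B, C, F, G, L

Answer: 6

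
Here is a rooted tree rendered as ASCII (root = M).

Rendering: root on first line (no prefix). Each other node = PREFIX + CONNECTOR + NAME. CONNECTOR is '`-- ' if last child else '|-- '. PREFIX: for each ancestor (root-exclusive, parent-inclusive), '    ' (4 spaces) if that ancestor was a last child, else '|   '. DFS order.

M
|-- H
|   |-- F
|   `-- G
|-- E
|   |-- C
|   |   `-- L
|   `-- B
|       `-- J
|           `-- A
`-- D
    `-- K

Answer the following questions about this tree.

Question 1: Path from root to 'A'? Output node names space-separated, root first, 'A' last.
Answer: M E B J A

Derivation:
Walk down from root: M -> E -> B -> J -> A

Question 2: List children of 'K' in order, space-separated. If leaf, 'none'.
Node K's children (from adjacency): (leaf)

Answer: none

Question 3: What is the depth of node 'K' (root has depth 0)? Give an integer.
Path from root to K: M -> D -> K
Depth = number of edges = 2

Answer: 2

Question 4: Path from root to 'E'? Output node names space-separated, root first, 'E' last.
Answer: M E

Derivation:
Walk down from root: M -> E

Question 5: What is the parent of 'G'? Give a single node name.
Answer: H

Derivation:
Scan adjacency: G appears as child of H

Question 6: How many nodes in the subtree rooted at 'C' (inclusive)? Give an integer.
Subtree rooted at C contains: C, L
Count = 2

Answer: 2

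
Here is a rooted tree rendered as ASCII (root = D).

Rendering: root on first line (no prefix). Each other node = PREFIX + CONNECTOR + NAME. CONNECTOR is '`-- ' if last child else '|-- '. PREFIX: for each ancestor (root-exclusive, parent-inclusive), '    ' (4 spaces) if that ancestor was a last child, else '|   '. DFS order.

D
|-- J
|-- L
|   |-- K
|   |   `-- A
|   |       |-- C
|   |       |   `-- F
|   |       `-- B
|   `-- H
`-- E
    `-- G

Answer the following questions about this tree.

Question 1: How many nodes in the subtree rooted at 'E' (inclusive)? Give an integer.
Answer: 2

Derivation:
Subtree rooted at E contains: E, G
Count = 2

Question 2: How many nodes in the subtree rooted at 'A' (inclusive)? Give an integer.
Subtree rooted at A contains: A, B, C, F
Count = 4

Answer: 4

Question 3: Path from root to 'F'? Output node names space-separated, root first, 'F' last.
Walk down from root: D -> L -> K -> A -> C -> F

Answer: D L K A C F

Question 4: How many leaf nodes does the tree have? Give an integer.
Answer: 5

Derivation:
Leaves (nodes with no children): B, F, G, H, J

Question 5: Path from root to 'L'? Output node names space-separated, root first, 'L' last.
Answer: D L

Derivation:
Walk down from root: D -> L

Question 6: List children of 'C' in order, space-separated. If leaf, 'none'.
Answer: F

Derivation:
Node C's children (from adjacency): F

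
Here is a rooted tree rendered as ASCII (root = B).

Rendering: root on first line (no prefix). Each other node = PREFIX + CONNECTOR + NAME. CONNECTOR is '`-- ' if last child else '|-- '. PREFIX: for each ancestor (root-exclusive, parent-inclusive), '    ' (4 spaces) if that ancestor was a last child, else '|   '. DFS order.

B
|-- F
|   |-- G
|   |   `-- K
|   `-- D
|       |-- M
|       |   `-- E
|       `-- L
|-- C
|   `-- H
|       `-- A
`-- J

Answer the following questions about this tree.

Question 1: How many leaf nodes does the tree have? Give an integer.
Leaves (nodes with no children): A, E, J, K, L

Answer: 5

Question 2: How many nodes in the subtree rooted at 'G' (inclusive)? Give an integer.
Answer: 2

Derivation:
Subtree rooted at G contains: G, K
Count = 2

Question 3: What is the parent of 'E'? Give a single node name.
Answer: M

Derivation:
Scan adjacency: E appears as child of M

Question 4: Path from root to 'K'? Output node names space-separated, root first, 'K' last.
Answer: B F G K

Derivation:
Walk down from root: B -> F -> G -> K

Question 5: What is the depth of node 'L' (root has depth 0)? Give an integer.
Path from root to L: B -> F -> D -> L
Depth = number of edges = 3

Answer: 3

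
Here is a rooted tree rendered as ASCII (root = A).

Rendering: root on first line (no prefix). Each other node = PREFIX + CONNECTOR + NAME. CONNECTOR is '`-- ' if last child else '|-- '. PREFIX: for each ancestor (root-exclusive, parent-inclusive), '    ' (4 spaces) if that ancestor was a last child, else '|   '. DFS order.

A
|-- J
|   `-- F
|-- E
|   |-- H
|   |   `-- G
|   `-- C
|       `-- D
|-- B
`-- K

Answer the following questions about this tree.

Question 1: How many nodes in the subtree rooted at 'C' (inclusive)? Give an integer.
Subtree rooted at C contains: C, D
Count = 2

Answer: 2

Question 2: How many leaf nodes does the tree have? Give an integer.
Answer: 5

Derivation:
Leaves (nodes with no children): B, D, F, G, K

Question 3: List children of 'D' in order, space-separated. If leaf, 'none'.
Node D's children (from adjacency): (leaf)

Answer: none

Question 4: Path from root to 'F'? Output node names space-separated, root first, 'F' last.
Walk down from root: A -> J -> F

Answer: A J F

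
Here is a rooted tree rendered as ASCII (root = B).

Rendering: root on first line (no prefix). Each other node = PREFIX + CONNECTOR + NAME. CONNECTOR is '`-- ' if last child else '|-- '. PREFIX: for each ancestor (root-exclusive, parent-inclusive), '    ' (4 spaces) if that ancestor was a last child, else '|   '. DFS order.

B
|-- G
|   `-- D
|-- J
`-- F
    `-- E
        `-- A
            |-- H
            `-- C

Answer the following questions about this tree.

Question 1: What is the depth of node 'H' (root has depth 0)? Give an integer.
Answer: 4

Derivation:
Path from root to H: B -> F -> E -> A -> H
Depth = number of edges = 4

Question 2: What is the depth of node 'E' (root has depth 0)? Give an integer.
Path from root to E: B -> F -> E
Depth = number of edges = 2

Answer: 2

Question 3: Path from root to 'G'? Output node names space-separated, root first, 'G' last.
Walk down from root: B -> G

Answer: B G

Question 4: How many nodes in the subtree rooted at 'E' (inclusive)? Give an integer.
Subtree rooted at E contains: A, C, E, H
Count = 4

Answer: 4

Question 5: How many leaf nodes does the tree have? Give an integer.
Answer: 4

Derivation:
Leaves (nodes with no children): C, D, H, J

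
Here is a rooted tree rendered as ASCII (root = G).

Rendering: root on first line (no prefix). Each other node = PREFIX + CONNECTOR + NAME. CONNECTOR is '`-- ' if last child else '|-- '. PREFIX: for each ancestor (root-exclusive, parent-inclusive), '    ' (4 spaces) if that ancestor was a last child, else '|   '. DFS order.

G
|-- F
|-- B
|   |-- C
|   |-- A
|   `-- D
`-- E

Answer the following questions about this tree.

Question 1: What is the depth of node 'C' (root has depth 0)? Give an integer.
Path from root to C: G -> B -> C
Depth = number of edges = 2

Answer: 2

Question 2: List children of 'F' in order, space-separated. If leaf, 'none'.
Answer: none

Derivation:
Node F's children (from adjacency): (leaf)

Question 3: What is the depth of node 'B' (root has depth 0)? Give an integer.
Answer: 1

Derivation:
Path from root to B: G -> B
Depth = number of edges = 1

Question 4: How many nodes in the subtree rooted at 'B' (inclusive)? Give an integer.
Answer: 4

Derivation:
Subtree rooted at B contains: A, B, C, D
Count = 4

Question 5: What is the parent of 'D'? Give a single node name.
Scan adjacency: D appears as child of B

Answer: B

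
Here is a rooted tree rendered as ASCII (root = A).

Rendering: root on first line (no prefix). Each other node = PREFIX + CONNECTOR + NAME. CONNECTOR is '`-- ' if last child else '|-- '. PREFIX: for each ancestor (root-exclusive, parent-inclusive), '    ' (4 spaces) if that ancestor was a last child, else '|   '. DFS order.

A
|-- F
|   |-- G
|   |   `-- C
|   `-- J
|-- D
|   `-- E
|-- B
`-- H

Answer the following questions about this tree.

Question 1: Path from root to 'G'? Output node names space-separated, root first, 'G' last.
Answer: A F G

Derivation:
Walk down from root: A -> F -> G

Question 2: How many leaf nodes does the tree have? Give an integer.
Leaves (nodes with no children): B, C, E, H, J

Answer: 5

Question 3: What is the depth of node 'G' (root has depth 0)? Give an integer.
Answer: 2

Derivation:
Path from root to G: A -> F -> G
Depth = number of edges = 2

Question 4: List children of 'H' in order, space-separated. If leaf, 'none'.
Answer: none

Derivation:
Node H's children (from adjacency): (leaf)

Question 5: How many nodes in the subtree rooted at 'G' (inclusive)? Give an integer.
Answer: 2

Derivation:
Subtree rooted at G contains: C, G
Count = 2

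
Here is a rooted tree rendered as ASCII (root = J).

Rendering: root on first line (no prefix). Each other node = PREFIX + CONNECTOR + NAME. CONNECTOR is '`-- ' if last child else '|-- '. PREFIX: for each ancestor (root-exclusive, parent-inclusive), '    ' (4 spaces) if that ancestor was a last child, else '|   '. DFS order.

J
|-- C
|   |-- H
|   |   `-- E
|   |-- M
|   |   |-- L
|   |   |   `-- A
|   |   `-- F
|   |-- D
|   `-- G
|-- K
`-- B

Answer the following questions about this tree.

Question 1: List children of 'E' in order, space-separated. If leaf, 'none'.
Answer: none

Derivation:
Node E's children (from adjacency): (leaf)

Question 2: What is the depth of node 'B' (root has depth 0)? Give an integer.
Path from root to B: J -> B
Depth = number of edges = 1

Answer: 1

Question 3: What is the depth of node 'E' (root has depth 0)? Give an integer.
Answer: 3

Derivation:
Path from root to E: J -> C -> H -> E
Depth = number of edges = 3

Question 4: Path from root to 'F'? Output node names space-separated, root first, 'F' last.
Walk down from root: J -> C -> M -> F

Answer: J C M F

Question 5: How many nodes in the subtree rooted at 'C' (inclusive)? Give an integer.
Subtree rooted at C contains: A, C, D, E, F, G, H, L, M
Count = 9

Answer: 9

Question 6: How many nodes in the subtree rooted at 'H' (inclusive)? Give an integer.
Subtree rooted at H contains: E, H
Count = 2

Answer: 2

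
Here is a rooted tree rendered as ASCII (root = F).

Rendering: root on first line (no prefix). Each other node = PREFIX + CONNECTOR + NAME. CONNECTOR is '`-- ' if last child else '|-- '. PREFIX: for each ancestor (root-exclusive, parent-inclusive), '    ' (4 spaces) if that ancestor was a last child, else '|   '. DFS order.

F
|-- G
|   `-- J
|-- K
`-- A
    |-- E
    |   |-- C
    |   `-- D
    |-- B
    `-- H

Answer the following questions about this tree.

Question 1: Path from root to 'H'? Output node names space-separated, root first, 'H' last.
Answer: F A H

Derivation:
Walk down from root: F -> A -> H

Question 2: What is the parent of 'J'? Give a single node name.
Answer: G

Derivation:
Scan adjacency: J appears as child of G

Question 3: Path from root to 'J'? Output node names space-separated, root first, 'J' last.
Answer: F G J

Derivation:
Walk down from root: F -> G -> J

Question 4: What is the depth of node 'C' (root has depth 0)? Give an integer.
Answer: 3

Derivation:
Path from root to C: F -> A -> E -> C
Depth = number of edges = 3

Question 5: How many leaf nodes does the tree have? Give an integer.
Answer: 6

Derivation:
Leaves (nodes with no children): B, C, D, H, J, K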